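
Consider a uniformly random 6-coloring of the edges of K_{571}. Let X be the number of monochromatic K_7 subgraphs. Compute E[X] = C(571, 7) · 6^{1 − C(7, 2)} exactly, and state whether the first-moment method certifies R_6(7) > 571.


E[X] = C(571, 7) · 6^{1 − 21} = 3784329711421830 · 6^{−20} = 3784329711421830/3656158440062976.
As a reduced fraction: E[X] = 70080179841145/67706637778944 ≈ 1.0351.
Is E[X] < 1? NO.
Since E[X] ≥ 1, the first-moment bound is inconclusive at n = 571; it does NOT by itself certify R_6(7) > 571.

E[X] = 70080179841145/67706637778944 ≈ 1.0351; E[X] ≥ 1; first-moment method inconclusive here.


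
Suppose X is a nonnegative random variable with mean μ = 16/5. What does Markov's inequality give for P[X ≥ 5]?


μ = E[X] = 16/5, a = 5.
Markov: P[X ≥ 5] ≤ μ/a = (16/5)/5 = 16/25.
Numerically: ≈ 0.6400.
(Since a = 5 > μ = 3.2000, the bound 16/25 is < 1 and informative.)

P[X ≥ 5] ≤ 16/25 ≈ 0.6400.


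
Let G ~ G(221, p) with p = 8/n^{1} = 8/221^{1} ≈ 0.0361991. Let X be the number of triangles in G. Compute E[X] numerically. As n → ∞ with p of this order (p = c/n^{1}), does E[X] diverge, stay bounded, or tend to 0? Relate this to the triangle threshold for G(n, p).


Number of potential triangles: C(221, 3) = 1774630.
Each occurs with probability p³ ≈ (0.0361991)³ ≈ 4.74343703e-05.
By linearity: E[X] = C(221, 3)·p³ ≈ 1774630 · 4.74343703e-05 ≈ 84.178457.
Here α = 1, so p = 8/n is exactly at the triangle threshold p ~ 1/n. Asymptotically E[X] → c³/6 = 8³/6 = 256/3 ≈ 85.333333, a bounded constant. In this regime the triangle count is asymptotically Poisson(c³/6).

E[X] ≈ 84.178457; in regime p = Θ(1/n^{1}) E[X] stays bounded (at the triangle threshold p ~ 1/n).


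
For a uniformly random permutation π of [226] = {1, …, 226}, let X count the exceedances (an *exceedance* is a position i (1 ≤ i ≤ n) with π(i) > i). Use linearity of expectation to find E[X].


Write X = Σ_{i=1}^{226} X_i, where X_i = 1_{π(i) > i}.
For each fixed i, π(i) is uniform over {1, …, 226} (marginal of a uniform permutation), so P[π(i) > i] = (n − i)/n. Summing: Σ_{i=1}^{226} (n − i)/n = (0 + 1 + … + 225)/226 = 226(226 − 1)/(2·226) = (226 − 1)/2.
Hence E[X] = Σ_{i=1}^{226} (226 − i)/226 = 225/2 ≈ 112.500.

E[X] = 225/2 = 112.500.


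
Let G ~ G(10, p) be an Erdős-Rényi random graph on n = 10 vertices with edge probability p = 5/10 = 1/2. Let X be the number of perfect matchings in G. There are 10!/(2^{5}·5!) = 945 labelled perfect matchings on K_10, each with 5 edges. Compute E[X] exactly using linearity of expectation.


K_10 has 10!/(2^{5}·5!) = 945 labelled perfect matchings.
For each such perfect matching H, let X_H = 1 if all 5 edges of H are present in G. Then P[X_H = 1] = p^{5} = (1/2)^{5} = 1/32.
By linearity: E[X] = Σ_H E[X_H] = 945 · p^{5} = 945 · 1/32 = 945/32.
Numerically: E[X] ≈ 29.53.

E[X] = 945 · (1/2)^{5} = 945/32 ≈ 29.53.


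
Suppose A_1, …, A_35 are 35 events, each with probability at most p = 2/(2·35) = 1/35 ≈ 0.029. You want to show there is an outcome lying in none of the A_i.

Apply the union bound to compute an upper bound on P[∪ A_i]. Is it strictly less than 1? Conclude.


Union bound: P[∪_{i=1}^{35} A_i] ≤ Σ_i P[A_i] ≤ 35·p = 35·(1/35) = 1.
Numerically: 1 ≈ 1.000.
Is 1 < 1? NO.
Since the bound 1 is ≥ 1, the union bound is uninformative here; it does NOT by itself certify existence.

35·p = 1 ≈ 1.000; existence NOT certified by the union bound.


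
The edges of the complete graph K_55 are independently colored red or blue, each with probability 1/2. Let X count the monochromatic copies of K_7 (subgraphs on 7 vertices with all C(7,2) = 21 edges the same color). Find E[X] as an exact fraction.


Let X = Σ_S X_S over the C(55, 7) = 202927725 subsets S of size 7, where X_S = 1 if the K_7 on S is monochromatic.
For a fixed S, the K_7 on S has C(7, 2) = 21 edges. P[all 21 edges red] = (1/2)^21, and likewise for blue, so P[monochromatic] = 2·(1/2)^21 = 2^{1 − 21} = 1/1048576.
By linearity of expectation: E[X] = C(55, 7) · 2^{1 − 21} = 202927725 · 1/1048576 = 202927725/1048576.
Numerically: E[X] ≈ 193.52696.

E[X] = C(55,7)·2^(1−C(7,2)) = 202927725/1048576 ≈ 193.52696.


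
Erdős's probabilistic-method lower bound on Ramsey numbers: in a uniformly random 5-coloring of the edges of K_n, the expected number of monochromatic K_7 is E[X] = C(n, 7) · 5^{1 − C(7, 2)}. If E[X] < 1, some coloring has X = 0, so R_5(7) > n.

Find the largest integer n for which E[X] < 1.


We need C(n, 7) · 5^{1 − 21} < 1, i.e. C(n, 7) < 5^{21 − 1} = 95367431640625.
Check values of n near the boundary:
  n = 332: C(332, 7) = 82772214646616; 82772214646616 < 95367431640625? YES
  n = 333: C(333, 7) = 84549532139028; 84549532139028 < 95367431640625? YES
  n = 334: C(334, 7) = 86359460961576; 86359460961576 < 95367431640625? YES
  n = 335: C(335, 7) = 88202498238195; 88202498238195 < 95367431640625? YES
  n = 336: C(336, 7) = 90079147136880; 90079147136880 < 95367431640625? YES
  n = 337: C(337, 7) = 91989916924632; 91989916924632 < 95367431640625? YES
  n = 338: C(338, 7) = 93935323022736; 93935323022736 < 95367431640625? YES
  n = 339: C(339, 7) = 95915887062372; 95915887062372 < 95367431640625? NO
The largest n with C(n, 7) < 95367431640625 is n = 338 (where E[X] = 93935323022736/95367431640625 ≈ 0.984983). Hence R_5(7) > 338, i.e. R_5(7) ≥ 339.

Largest n = 338; hence R_5(7) > 338.


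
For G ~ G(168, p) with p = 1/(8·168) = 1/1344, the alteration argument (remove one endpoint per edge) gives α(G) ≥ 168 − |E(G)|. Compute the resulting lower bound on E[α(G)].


E[|E(G)|] = C(168, 2)·p = 14028 · (1/1344) = 167/16.
E[α(G)] ≥ n − E[|E(G)|] = 168 − 167/16 = 2521/16.
Numerically: ≈ 157.5625.
(This is only a lower bound; the true E[α(G)] may be larger.)

E[α(G)] ≥ 2521/16 ≈ 157.5625.


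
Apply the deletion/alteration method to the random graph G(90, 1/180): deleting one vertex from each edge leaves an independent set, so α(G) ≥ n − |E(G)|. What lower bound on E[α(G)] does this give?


E[|E(G)|] = C(90, 2)·p = 4005 · (1/180) = 89/4.
E[α(G)] ≥ n − E[|E(G)|] = 90 − 89/4 = 271/4.
Numerically: ≈ 67.75000.
(This is only a lower bound; the true E[α(G)] may be larger.)

E[α(G)] ≥ 271/4 ≈ 67.75000.


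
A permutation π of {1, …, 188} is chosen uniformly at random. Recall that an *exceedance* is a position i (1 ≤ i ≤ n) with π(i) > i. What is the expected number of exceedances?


Write X = Σ_{i=1}^{188} X_i, where X_i = 1_{π(i) > i}.
For each fixed i, π(i) is uniform over {1, …, 188} (marginal of a uniform permutation), so P[π(i) > i] = (n − i)/n. Summing: Σ_{i=1}^{188} (n − i)/n = (0 + 1 + … + 187)/188 = 188(188 − 1)/(2·188) = (188 − 1)/2.
Hence E[X] = Σ_{i=1}^{188} (188 − i)/188 = 187/2 ≈ 93.500000.

E[X] = 187/2 = 93.500000.


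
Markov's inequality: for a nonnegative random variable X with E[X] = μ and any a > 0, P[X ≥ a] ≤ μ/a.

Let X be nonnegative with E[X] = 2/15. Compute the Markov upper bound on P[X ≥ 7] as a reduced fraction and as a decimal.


μ = E[X] = 2/15, a = 7.
Markov: P[X ≥ 7] ≤ μ/a = (2/15)/7 = 2/105.
Numerically: ≈ 0.0190.
(Since a = 7 > μ = 0.1333, the bound 2/105 is < 1 and informative.)

P[X ≥ 7] ≤ 2/105 ≈ 0.0190.


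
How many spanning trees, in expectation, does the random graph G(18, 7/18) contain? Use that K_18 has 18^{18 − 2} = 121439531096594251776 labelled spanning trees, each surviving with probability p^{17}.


K_18 has 18^{18 − 2} = 121439531096594251776 labelled spanning trees.
For each such spanning tree H, let X_H = 1 if all 17 edges of H are present in G. Then P[X_H = 1] = p^{17} = (7/18)^{17} = 232630513987207/2185911559738696531968.
Summing the indicators: E[X] = Σ_H E[X_H] = 121439531096594251776 · p^{17} = 121439531096594251776 · 232630513987207/2185911559738696531968 = 232630513987207/18.
Numerically: E[X] ≈ 1.29e+13.

E[X] = 121439531096594251776 · (7/18)^{17} = 232630513987207/18 ≈ 1.29e+13.


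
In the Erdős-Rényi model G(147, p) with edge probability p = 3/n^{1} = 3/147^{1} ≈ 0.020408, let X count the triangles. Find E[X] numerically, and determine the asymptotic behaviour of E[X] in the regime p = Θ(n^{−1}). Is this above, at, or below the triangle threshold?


Number of potential triangles: C(147, 3) = 518665.
Each occurs with probability p³ ≈ (0.020408)³ ≈ 8.4998598e-06.
By linearity: E[X] = C(147, 3)·p³ ≈ 518665 · 8.4998598e-06 ≈ 4.40858.
Here α = 1, so p = 3/n is exactly at the triangle threshold p ~ 1/n. Asymptotically E[X] → c³/6 = 3³/6 = 9/2 ≈ 4.50000, a bounded constant. In this regime the triangle count is asymptotically Poisson(c³/6).

E[X] ≈ 4.40858; in regime p = Θ(1/n^{1}) E[X] stays bounded (at the triangle threshold p ~ 1/n).


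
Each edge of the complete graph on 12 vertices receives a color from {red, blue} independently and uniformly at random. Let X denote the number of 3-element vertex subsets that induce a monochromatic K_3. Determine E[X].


Let X = Σ_S X_S over the C(12, 3) = 220 subsets S of size 3, where X_S = 1 if the K_3 on S is monochromatic.
For a fixed S, the K_3 on S has C(3, 2) = 3 edges. P[all 3 edges red] = (1/2)^3, and likewise for blue, so P[monochromatic] = 2·(1/2)^3 = 2^{1 − 3} = 1/4.
Summing: E[X] = C(12, 3) · 2^{1 − 3} = 220 · 1/4 = 55.
Numerically: E[X] ≈ 55.000000.

E[X] = C(12,3)·2^(1−C(3,2)) = 55 ≈ 55.000000.


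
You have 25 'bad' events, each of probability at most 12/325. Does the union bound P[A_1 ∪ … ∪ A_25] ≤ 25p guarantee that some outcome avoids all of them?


Union bound: P[∪_{i=1}^{25} A_i] ≤ Σ_i P[A_i] ≤ 25·p = 25·(12/325) = 12/13.
Numerically: 12/13 ≈ 0.923.
Is 12/13 < 1? YES.
Since P[∪ A_i] ≤ 12/13 < 1, the complement has P[∩ A_i^c] ≥ 1 − 12/13 = 1/13 > 0, so some outcome avoids every A_i.

25·p = 12/13 ≈ 0.923; existence CERTIFIED by the union bound.


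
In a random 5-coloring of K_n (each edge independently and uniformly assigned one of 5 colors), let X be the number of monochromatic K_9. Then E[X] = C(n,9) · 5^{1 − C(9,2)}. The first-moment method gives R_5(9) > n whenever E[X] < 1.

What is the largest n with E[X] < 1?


We need C(n, 9) · 5^{1 − 36} < 1, i.e. C(n, 9) < 5^{36 − 1} = 2910383045673370361328125.
Check values of n near the boundary:
  n = 2169: C(2169, 9) = 2879753360044504243499683; 2879753360044504243499683 < 2910383045673370361328125? YES
  n = 2170: C(2170, 9) = 2891746779868845075610510; 2891746779868845075610510 < 2910383045673370361328125? YES
  n = 2171: C(2171, 9) = 2903784578674959601827205; 2903784578674959601827205 < 2910383045673370361328125? YES
  n = 2172: C(2172, 9) = 2915866900084148060642020; 2915866900084148060642020 < 2910383045673370361328125? NO
  n = 2173: C(2173, 9) = 2927993888115921319674265; 2927993888115921319674265 < 2910383045673370361328125? NO
  n = 2174: C(2174, 9) = 2940165687188920530702934; 2940165687188920530702934 < 2910383045673370361328125? NO
The largest n with C(n, 9) < 2910383045673370361328125 is n = 2171 (where E[X] = 580756915734991920365441/582076609134674072265625 ≈ 0.9977328). Hence R_5(9) > 2171, i.e. R_5(9) ≥ 2172.

Largest n = 2171; hence R_5(9) > 2171.


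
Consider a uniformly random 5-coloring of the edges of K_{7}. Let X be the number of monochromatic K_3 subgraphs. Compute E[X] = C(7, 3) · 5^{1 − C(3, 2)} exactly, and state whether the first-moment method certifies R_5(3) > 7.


E[X] = C(7, 3) · 5^{1 − 3} = 35 · 5^{−2} = 35/25.
As a reduced fraction: E[X] = 7/5 ≈ 1.40000.
Is E[X] < 1? NO.
Since E[X] ≥ 1, the first-moment bound is inconclusive at n = 7; it does NOT by itself certify R_5(3) > 7.

E[X] = 7/5 ≈ 1.40000; E[X] ≥ 1; first-moment method inconclusive here.


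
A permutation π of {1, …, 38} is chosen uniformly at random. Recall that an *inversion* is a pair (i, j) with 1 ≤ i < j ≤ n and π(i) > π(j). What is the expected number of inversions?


Write X = Σ X_I over the C(38, 2) = 703 pairs i < j, with X_I the indicator of one inversion.
There are 703 indicators.
For each fixed pair i < j, the values π(i) and π(j) are two distinct elements of {1, …, 38} in uniformly random order; by symmetry P[π(i) > π(j)] = 1/2.
By linearity: E[X] = 703 · (1/2) = C(38, 2) · (1/2) = 703/2 = 703/2 ≈ 351.500.

E[X] = 703/2 = 351.500.


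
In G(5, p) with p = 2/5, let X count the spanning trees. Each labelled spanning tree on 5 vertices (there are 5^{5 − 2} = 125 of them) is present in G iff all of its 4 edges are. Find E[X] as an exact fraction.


K_5 has 5^{5 − 2} = 125 labelled spanning trees.
For each such spanning tree H, let X_H = 1 if all 4 edges of H are present in G. Then P[X_H = 1] = p^{4} = (2/5)^{4} = 16/625.
By linearity: E[X] = Σ_H E[X_H] = 125 · p^{4} = 125 · 16/625 = 16/5.
Numerically: E[X] ≈ 3.2.

E[X] = 125 · (2/5)^{4} = 16/5 ≈ 3.2.


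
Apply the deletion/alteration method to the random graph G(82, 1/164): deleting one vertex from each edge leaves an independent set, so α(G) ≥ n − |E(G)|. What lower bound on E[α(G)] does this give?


E[|E(G)|] = C(82, 2)·p = 3321 · (1/164) = 81/4.
E[α(G)] ≥ n − E[|E(G)|] = 82 − 81/4 = 247/4.
Numerically: ≈ 61.750.
(This is only a lower bound; the true E[α(G)] may be larger.)

E[α(G)] ≥ 247/4 ≈ 61.750.


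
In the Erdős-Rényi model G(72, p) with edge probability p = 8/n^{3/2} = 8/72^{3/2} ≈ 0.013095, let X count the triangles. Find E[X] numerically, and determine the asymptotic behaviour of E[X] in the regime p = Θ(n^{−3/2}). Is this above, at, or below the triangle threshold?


Number of potential triangles: C(72, 3) = 59640.
Each occurs with probability p³ ≈ (0.013095)³ ≈ 2.2452966e-06.
By linearity: E[X] = C(72, 3)·p³ ≈ 59640 · 2.2452966e-06 ≈ 0.13391.
Since α = 3/2 > 1, p = c/n^{3/2} = o(1/n) is below the triangle threshold p ~ 1/n. Asymptotically E[X] ~ (c³/6)·n^{3(1−α)} = (8³/6)·n^{-1.5} → 0, so by Markov's inequality G has no triangles w.h.p.

E[X] ≈ 0.13391; in regime p = Θ(1/n^{3/2}) E[X] tends to 0 (below the triangle threshold p ~ 1/n).


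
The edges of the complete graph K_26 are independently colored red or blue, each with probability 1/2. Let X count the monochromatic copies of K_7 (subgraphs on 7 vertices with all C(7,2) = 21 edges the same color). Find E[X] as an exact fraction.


Let X = Σ_S X_S over the C(26, 7) = 657800 subsets S of size 7, where X_S = 1 if the K_7 on S is monochromatic.
For a fixed S, the K_7 on S has C(7, 2) = 21 edges. P[all 21 edges red] = (1/2)^21, and likewise for blue, so P[monochromatic] = 2·(1/2)^21 = 2^{1 − 21} = 1/1048576.
By linearity of expectation: E[X] = C(26, 7) · 2^{1 − 21} = 657800 · 1/1048576 = 82225/131072.
Numerically: E[X] ≈ 0.6273.

E[X] = C(26,7)·2^(1−C(7,2)) = 82225/131072 ≈ 0.6273.


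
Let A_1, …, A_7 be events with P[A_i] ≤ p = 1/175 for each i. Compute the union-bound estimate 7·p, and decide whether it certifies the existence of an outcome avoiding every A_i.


Union bound: P[∪_{i=1}^{7} A_i] ≤ Σ_i P[A_i] ≤ 7·p = 7·(1/175) = 1/25.
Numerically: 1/25 ≈ 0.04000.
Is 1/25 < 1? YES.
Since P[∪ A_i] ≤ 1/25 < 1, the complement has P[∩ A_i^c] ≥ 1 − 1/25 = 24/25 > 0, so some outcome avoids every A_i.

7·p = 1/25 ≈ 0.04000; existence CERTIFIED by the union bound.


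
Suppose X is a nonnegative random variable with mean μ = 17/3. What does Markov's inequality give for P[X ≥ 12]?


μ = E[X] = 17/3, a = 12.
Markov: P[X ≥ 12] ≤ μ/a = (17/3)/12 = 17/36.
Numerically: ≈ 0.47222.
(Since a = 12 > μ = 5.66667, the bound 17/36 is < 1 and informative.)

P[X ≥ 12] ≤ 17/36 ≈ 0.47222.


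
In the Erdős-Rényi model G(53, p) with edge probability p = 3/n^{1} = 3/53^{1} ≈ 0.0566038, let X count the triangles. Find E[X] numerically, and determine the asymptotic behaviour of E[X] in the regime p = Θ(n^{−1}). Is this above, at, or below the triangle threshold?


Number of potential triangles: C(53, 3) = 23426.
Each occurs with probability p³ ≈ (0.0566038)³ ≈ 1.81357765e-04.
By linearity: E[X] = C(53, 3)·p³ ≈ 23426 · 1.81357765e-04 ≈ 4.248487.
Here α = 1, so p = 3/n is exactly at the triangle threshold p ~ 1/n. Asymptotically E[X] → c³/6 = 3³/6 = 9/2 ≈ 4.500000, a bounded constant. In this regime the triangle count is asymptotically Poisson(c³/6).

E[X] ≈ 4.248487; in regime p = Θ(1/n^{1}) E[X] stays bounded (at the triangle threshold p ~ 1/n).


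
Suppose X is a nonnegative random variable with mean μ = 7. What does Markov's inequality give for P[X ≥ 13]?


μ = E[X] = 7, a = 13.
Markov: P[X ≥ 13] ≤ μ/a = (7)/13 = 7/13.
Numerically: ≈ 0.538.
(Since a = 13 > μ = 7.000, the bound 7/13 is < 1 and informative.)

P[X ≥ 13] ≤ 7/13 ≈ 0.538.


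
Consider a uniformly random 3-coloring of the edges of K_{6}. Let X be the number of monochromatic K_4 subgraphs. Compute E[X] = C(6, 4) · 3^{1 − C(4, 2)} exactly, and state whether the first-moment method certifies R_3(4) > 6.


E[X] = C(6, 4) · 3^{1 − 6} = 15 · 3^{−5} = 15/243.
As a reduced fraction: E[X] = 5/81 ≈ 0.06173.
Is E[X] < 1? YES.
Since E[X] < 1, there exists a 3-coloring of K_{6} with no monochromatic K_4; hence R_3(4) > 6.

E[X] = 5/81 ≈ 0.06173; E[X] < 1, so R_3(4) > 6.


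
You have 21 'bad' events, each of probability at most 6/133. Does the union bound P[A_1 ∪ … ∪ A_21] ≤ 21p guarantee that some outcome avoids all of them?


Union bound: P[∪_{i=1}^{21} A_i] ≤ Σ_i P[A_i] ≤ 21·p = 21·(6/133) = 18/19.
Numerically: 18/19 ≈ 0.947368.
Is 18/19 < 1? YES.
Since P[∪ A_i] ≤ 18/19 < 1, the complement has P[∩ A_i^c] ≥ 1 − 18/19 = 1/19 > 0, so some outcome avoids every A_i.

21·p = 18/19 ≈ 0.947368; existence CERTIFIED by the union bound.


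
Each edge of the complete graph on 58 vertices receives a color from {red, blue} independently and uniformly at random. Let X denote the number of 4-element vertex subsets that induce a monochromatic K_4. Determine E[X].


Let X = Σ_S X_S over the C(58, 4) = 424270 subsets S of size 4, where X_S = 1 if the K_4 on S is monochromatic.
For a fixed S, the K_4 on S has C(4, 2) = 6 edges. P[all 6 edges red] = (1/2)^6, and likewise for blue, so P[monochromatic] = 2·(1/2)^6 = 2^{1 − 6} = 1/32.
By linearity of expectation: E[X] = C(58, 4) · 2^{1 − 6} = 424270 · 1/32 = 212135/16.
Numerically: E[X] ≈ 13258.4375.

E[X] = C(58,4)·2^(1−C(4,2)) = 212135/16 ≈ 13258.4375.


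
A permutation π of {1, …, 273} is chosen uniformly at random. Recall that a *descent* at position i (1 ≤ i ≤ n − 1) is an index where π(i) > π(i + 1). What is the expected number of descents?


Write X = Σ X_I over i = 1, …, 272, with X_I the indicator of one descent.
There are 272 indicators.
For each fixed i, the pair (π(i), π(i+1)) is a uniformly random ordered pair of distinct values from {1, …, 273}; by symmetry P[π(i) > π(i+1)] = 1/2.
By linearity: E[X] = 272 · (1/2) = (273 − 1) · (1/2) = 136 ≈ 136.00000.

E[X] = 136 = 136.00000.


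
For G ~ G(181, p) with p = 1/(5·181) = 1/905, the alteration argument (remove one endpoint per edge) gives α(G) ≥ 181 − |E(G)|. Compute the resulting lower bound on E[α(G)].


E[|E(G)|] = C(181, 2)·p = 16290 · (1/905) = 18.
E[α(G)] ≥ n − E[|E(G)|] = 181 − 18 = 163.
Numerically: ≈ 163.00000.
(This is only a lower bound; the true E[α(G)] may be larger.)

E[α(G)] ≥ 163 ≈ 163.00000.


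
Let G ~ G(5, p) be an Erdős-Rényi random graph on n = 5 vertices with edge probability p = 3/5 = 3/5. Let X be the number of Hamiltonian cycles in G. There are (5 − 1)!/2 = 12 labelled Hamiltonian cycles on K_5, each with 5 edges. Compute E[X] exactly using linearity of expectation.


K_5 has (5 − 1)!/2 = 12 labelled Hamiltonian cycles.
For each such Hamiltonian cycle H, let X_H = 1 if all 5 edges of H are present in G. Then P[X_H = 1] = p^{5} = (3/5)^{5} = 243/3125.
By linearity: E[X] = Σ_H E[X_H] = 12 · p^{5} = 12 · 243/3125 = 2916/3125.
Numerically: E[X] ≈ 0.933.

E[X] = 12 · (3/5)^{5} = 2916/3125 ≈ 0.933.


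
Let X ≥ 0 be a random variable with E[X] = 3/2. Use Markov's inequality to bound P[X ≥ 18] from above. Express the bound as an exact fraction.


μ = E[X] = 3/2, a = 18.
Markov: P[X ≥ 18] ≤ μ/a = (3/2)/18 = 1/12.
Numerically: ≈ 0.083333.
(Since a = 18 > μ = 1.500000, the bound 1/12 is < 1 and informative.)

P[X ≥ 18] ≤ 1/12 ≈ 0.083333.


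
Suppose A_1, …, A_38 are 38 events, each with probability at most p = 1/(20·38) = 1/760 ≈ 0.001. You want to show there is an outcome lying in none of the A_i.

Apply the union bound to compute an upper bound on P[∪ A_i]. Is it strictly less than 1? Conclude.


Union bound: P[∪_{i=1}^{38} A_i] ≤ Σ_i P[A_i] ≤ 38·p = 38·(1/760) = 1/20.
Numerically: 1/20 ≈ 0.050.
Is 1/20 < 1? YES.
Since P[∪ A_i] ≤ 1/20 < 1, the complement has P[∩ A_i^c] ≥ 1 − 1/20 = 19/20 > 0, so some outcome avoids every A_i.

38·p = 1/20 ≈ 0.050; existence CERTIFIED by the union bound.


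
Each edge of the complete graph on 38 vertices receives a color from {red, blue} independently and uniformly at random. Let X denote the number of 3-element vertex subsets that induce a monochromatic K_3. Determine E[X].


Let X = Σ_S X_S over the C(38, 3) = 8436 subsets S of size 3, where X_S = 1 if the K_3 on S is monochromatic.
For a fixed S, the K_3 on S has C(3, 2) = 3 edges. P[all 3 edges red] = (1/2)^3, and likewise for blue, so P[monochromatic] = 2·(1/2)^3 = 2^{1 − 3} = 1/4.
Summing: E[X] = C(38, 3) · 2^{1 − 3} = 8436 · 1/4 = 2109.
Numerically: E[X] ≈ 2109.000.

E[X] = C(38,3)·2^(1−C(3,2)) = 2109 ≈ 2109.000.


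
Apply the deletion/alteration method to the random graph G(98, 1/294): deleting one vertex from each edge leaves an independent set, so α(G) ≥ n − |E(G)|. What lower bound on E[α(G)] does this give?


E[|E(G)|] = C(98, 2)·p = 4753 · (1/294) = 97/6.
E[α(G)] ≥ n − E[|E(G)|] = 98 − 97/6 = 491/6.
Numerically: ≈ 81.833333.
(This is only a lower bound; the true E[α(G)] may be larger.)

E[α(G)] ≥ 491/6 ≈ 81.833333.


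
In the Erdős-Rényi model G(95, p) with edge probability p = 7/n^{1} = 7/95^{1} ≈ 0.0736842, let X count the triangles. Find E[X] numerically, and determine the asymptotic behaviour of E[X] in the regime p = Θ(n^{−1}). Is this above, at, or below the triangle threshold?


Number of potential triangles: C(95, 3) = 138415.
Each occurs with probability p³ ≈ (0.0736842)³ ≈ 4.00058318e-04.
By linearity: E[X] = C(95, 3)·p³ ≈ 138415 · 4.00058318e-04 ≈ 55.374072.
Here α = 1, so p = 7/n is exactly at the triangle threshold p ~ 1/n. Asymptotically E[X] → c³/6 = 7³/6 = 343/6 ≈ 57.166667, a bounded constant. In this regime the triangle count is asymptotically Poisson(c³/6).

E[X] ≈ 55.374072; in regime p = Θ(1/n^{1}) E[X] stays bounded (at the triangle threshold p ~ 1/n).


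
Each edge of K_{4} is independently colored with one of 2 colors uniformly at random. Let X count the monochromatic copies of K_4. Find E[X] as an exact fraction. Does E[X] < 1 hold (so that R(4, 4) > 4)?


E[X] = C(4, 4) · 2^{1 − 6} = 1 · 2^{−5} = 1/32.
As a reduced fraction: E[X] = 1/32 ≈ 0.0312500.
Is E[X] < 1? YES.
Since E[X] < 1, there exists a 2-coloring of K_{4} with no monochromatic K_4; hence R(4, 4) > 4.

E[X] = 1/32 ≈ 0.0312500; E[X] < 1, so R(4, 4) > 4.


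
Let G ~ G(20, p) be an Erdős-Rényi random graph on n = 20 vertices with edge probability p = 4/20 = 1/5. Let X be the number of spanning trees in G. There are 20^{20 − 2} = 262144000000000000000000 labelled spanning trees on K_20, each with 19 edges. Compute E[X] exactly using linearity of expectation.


K_20 has 20^{20 − 2} = 262144000000000000000000 labelled spanning trees.
For each such spanning tree H, let X_H = 1 if all 19 edges of H are present in G. Then P[X_H = 1] = p^{19} = (1/5)^{19} = 1/19073486328125.
By linearity: E[X] = Σ_H E[X_H] = 262144000000000000000000 · p^{19} = 262144000000000000000000 · 1/19073486328125 = 68719476736/5.
Numerically: E[X] ≈ 1.37439e+10.

E[X] = 262144000000000000000000 · (1/5)^{19} = 68719476736/5 ≈ 1.37439e+10.


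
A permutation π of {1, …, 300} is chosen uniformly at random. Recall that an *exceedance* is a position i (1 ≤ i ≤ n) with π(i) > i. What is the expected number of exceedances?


Write X = Σ_{i=1}^{300} X_i, where X_i = 1_{π(i) > i}.
For each fixed i, π(i) is uniform over {1, …, 300} (marginal of a uniform permutation), so P[π(i) > i] = (n − i)/n. Summing: Σ_{i=1}^{300} (n − i)/n = (0 + 1 + … + 299)/300 = 300(300 − 1)/(2·300) = (300 − 1)/2.
Hence E[X] = Σ_{i=1}^{300} (300 − i)/300 = 299/2 ≈ 149.500.

E[X] = 299/2 = 149.500.


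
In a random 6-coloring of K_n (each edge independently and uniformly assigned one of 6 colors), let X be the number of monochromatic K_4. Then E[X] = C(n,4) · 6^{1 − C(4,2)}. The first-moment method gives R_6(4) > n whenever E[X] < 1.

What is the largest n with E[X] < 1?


We need C(n, 4) · 6^{1 − 6} < 1, i.e. C(n, 4) < 6^{6 − 1} = 7776.
Check values of n near the boundary:
  n = 16: C(16, 4) = 1820; 1820 < 7776? YES
  n = 17: C(17, 4) = 2380; 2380 < 7776? YES
  n = 18: C(18, 4) = 3060; 3060 < 7776? YES
  n = 19: C(19, 4) = 3876; 3876 < 7776? YES
  n = 20: C(20, 4) = 4845; 4845 < 7776? YES
  n = 21: C(21, 4) = 5985; 5985 < 7776? YES
  n = 22: C(22, 4) = 7315; 7315 < 7776? YES
  n = 23: C(23, 4) = 8855; 8855 < 7776? NO
  n = 24: C(24, 4) = 10626; 10626 < 7776? NO
The largest n with C(n, 4) < 7776 is n = 22 (where E[X] = 7315/7776 ≈ 0.9407). Hence R_6(4) > 22, i.e. R_6(4) ≥ 23.

Largest n = 22; hence R_6(4) > 22.


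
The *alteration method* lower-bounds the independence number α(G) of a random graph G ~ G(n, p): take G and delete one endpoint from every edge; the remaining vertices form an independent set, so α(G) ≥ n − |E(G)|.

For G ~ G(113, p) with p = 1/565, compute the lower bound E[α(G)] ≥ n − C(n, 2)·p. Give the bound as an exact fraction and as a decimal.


E[|E(G)|] = C(113, 2)·p = 6328 · (1/565) = 56/5.
E[α(G)] ≥ n − E[|E(G)|] = 113 − 56/5 = 509/5.
Numerically: ≈ 101.800000.
(This is only a lower bound; the true E[α(G)] may be larger.)

E[α(G)] ≥ 509/5 ≈ 101.800000.


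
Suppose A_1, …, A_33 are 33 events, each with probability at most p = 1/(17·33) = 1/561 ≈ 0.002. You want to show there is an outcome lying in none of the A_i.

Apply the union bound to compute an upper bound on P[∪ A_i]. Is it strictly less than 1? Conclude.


Union bound: P[∪_{i=1}^{33} A_i] ≤ Σ_i P[A_i] ≤ 33·p = 33·(1/561) = 1/17.
Numerically: 1/17 ≈ 0.059.
Is 1/17 < 1? YES.
Since P[∪ A_i] ≤ 1/17 < 1, the complement has P[∩ A_i^c] ≥ 1 − 1/17 = 16/17 > 0, so some outcome avoids every A_i.

33·p = 1/17 ≈ 0.059; existence CERTIFIED by the union bound.


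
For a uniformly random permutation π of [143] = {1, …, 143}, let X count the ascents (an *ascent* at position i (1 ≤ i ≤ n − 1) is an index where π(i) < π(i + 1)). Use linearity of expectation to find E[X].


Write X = Σ X_I over i = 1, …, 142, with X_I the indicator of one ascent.
There are 142 indicators.
For each fixed i, the pair (π(i), π(i+1)) is a uniformly random ordered pair of distinct values from {1, …, 143}; by symmetry P[π(i) < π(i+1)] = 1/2.
By linearity: E[X] = 142 · (1/2) = (143 − 1) · (1/2) = 71 ≈ 71.000000.

E[X] = 71 = 71.000000.


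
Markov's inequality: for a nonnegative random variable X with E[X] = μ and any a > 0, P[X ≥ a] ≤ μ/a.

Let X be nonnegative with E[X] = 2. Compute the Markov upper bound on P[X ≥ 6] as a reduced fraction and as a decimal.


μ = E[X] = 2, a = 6.
Markov: P[X ≥ 6] ≤ μ/a = (2)/6 = 1/3.
Numerically: ≈ 0.333.
(Since a = 6 > μ = 2.000, the bound 1/3 is < 1 and informative.)

P[X ≥ 6] ≤ 1/3 ≈ 0.333.


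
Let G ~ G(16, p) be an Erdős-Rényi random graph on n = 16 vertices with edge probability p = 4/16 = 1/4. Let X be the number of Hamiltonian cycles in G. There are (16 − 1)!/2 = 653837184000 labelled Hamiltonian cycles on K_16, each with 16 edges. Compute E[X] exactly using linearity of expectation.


K_16 has (16 − 1)!/2 = 653837184000 labelled Hamiltonian cycles.
For each such Hamiltonian cycle H, let X_H = 1 if all 16 edges of H are present in G. Then P[X_H = 1] = p^{16} = (1/4)^{16} = 1/4294967296.
Summing the indicators: E[X] = Σ_H E[X_H] = 653837184000 · p^{16} = 653837184000 · 1/4294967296 = 638512875/4194304.
Numerically: E[X] ≈ 152.23.

E[X] = 653837184000 · (1/4)^{16} = 638512875/4194304 ≈ 152.23.


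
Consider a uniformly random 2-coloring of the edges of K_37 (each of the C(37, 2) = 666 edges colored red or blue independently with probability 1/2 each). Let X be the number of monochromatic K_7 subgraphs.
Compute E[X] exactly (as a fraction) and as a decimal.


Let X = Σ_S X_S over the C(37, 7) = 10295472 subsets S of size 7, where X_S = 1 if the K_7 on S is monochromatic.
For a fixed S, the K_7 on S has C(7, 2) = 21 edges. P[all 21 edges red] = (1/2)^21, and likewise for blue, so P[monochromatic] = 2·(1/2)^21 = 2^{1 − 21} = 1/1048576.
Summing: E[X] = C(37, 7) · 2^{1 − 21} = 10295472 · 1/1048576 = 643467/65536.
Numerically: E[X] ≈ 9.81853.

E[X] = C(37,7)·2^(1−C(7,2)) = 643467/65536 ≈ 9.81853.


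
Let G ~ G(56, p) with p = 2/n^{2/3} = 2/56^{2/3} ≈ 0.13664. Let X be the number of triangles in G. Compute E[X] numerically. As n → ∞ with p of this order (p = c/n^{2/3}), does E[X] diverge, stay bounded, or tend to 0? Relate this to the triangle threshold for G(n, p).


Number of potential triangles: C(56, 3) = 27720.
Each occurs with probability p³ ≈ (0.13664)³ ≈ 2.5510204e-03.
By linearity: E[X] = C(56, 3)·p³ ≈ 27720 · 2.5510204e-03 ≈ 70.71429.
Since α = 2/3 < 1, p = c/n^{2/3} ≫ 1/n is above the triangle threshold p ~ 1/n. Asymptotically E[X] ~ (c³/6)·n^{3(1−α)} = (2³/6)·n^{1} → ∞; triangles are abundant w.h.p.

E[X] ≈ 70.71429; in regime p = Θ(1/n^{2/3}) E[X] diverges (above the triangle threshold p ~ 1/n).


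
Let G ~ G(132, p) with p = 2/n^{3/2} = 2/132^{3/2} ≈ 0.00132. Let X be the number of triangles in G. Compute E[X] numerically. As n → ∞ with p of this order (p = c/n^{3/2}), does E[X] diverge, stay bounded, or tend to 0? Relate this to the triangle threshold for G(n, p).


Number of potential triangles: C(132, 3) = 374660.
Each occurs with probability p³ ≈ (0.00132)³ ≈ 2.29355e-09.
By linearity: E[X] = C(132, 3)·p³ ≈ 374660 · 2.29355e-09 ≈ 0.001.
Since α = 3/2 > 1, p = c/n^{3/2} = o(1/n) is below the triangle threshold p ~ 1/n. Asymptotically E[X] ~ (c³/6)·n^{3(1−α)} = (2³/6)·n^{-1.5} → 0, so by Markov's inequality G has no triangles w.h.p.

E[X] ≈ 0.001; in regime p = Θ(1/n^{3/2}) E[X] tends to 0 (below the triangle threshold p ~ 1/n).


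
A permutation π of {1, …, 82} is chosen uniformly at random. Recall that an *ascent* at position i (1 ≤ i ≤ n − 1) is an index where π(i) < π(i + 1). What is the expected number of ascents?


Write X = Σ X_I over i = 1, …, 81, with X_I the indicator of one ascent.
There are 81 indicators.
For each fixed i, the pair (π(i), π(i+1)) is a uniformly random ordered pair of distinct values from {1, …, 82}; by symmetry P[π(i) < π(i+1)] = 1/2.
By linearity: E[X] = 81 · (1/2) = (82 − 1) · (1/2) = 81/2 ≈ 40.50000.

E[X] = 81/2 = 40.50000.


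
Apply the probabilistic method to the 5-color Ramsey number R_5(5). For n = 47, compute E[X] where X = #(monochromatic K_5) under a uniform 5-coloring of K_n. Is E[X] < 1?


E[X] = C(47, 5) · 5^{1 − 10} = 1533939 · 5^{−9} = 1533939/1953125.
As a reduced fraction: E[X] = 1533939/1953125 ≈ 0.785377.
Is E[X] < 1? YES.
Since E[X] < 1, there exists a 5-coloring of K_{47} with no monochromatic K_5; hence R_5(5) > 47.

E[X] = 1533939/1953125 ≈ 0.785377; E[X] < 1, so R_5(5) > 47.


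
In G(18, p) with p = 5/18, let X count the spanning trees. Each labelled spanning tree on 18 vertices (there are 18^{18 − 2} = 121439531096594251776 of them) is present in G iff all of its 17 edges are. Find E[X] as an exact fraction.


K_18 has 18^{18 − 2} = 121439531096594251776 labelled spanning trees.
For each such spanning tree H, let X_H = 1 if all 17 edges of H are present in G. Then P[X_H = 1] = p^{17} = (5/18)^{17} = 762939453125/2185911559738696531968.
Summing the indicators: E[X] = Σ_H E[X_H] = 121439531096594251776 · p^{17} = 121439531096594251776 · 762939453125/2185911559738696531968 = 762939453125/18.
Numerically: E[X] ≈ 4.2386e+10.

E[X] = 121439531096594251776 · (5/18)^{17} = 762939453125/18 ≈ 4.2386e+10.


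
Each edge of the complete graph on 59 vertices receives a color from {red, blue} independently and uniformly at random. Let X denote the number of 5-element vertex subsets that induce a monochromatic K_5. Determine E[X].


Let X = Σ_S X_S over the C(59, 5) = 5006386 subsets S of size 5, where X_S = 1 if the K_5 on S is monochromatic.
For a fixed S, the K_5 on S has C(5, 2) = 10 edges. P[all 10 edges red] = (1/2)^10, and likewise for blue, so P[monochromatic] = 2·(1/2)^10 = 2^{1 − 10} = 1/512.
Summing: E[X] = C(59, 5) · 2^{1 − 10} = 5006386 · 1/512 = 2503193/256.
Numerically: E[X] ≈ 9778.0977.

E[X] = C(59,5)·2^(1−C(5,2)) = 2503193/256 ≈ 9778.0977.


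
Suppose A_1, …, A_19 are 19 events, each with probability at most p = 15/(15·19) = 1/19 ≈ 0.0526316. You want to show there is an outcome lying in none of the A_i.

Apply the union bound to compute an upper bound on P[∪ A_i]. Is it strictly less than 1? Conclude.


Union bound: P[∪_{i=1}^{19} A_i] ≤ Σ_i P[A_i] ≤ 19·p = 19·(1/19) = 1.
Numerically: 1 ≈ 1.0000000.
Is 1 < 1? NO.
Since the bound 1 is ≥ 1, the union bound is uninformative here; it does NOT by itself certify existence.

19·p = 1 ≈ 1.0000000; existence NOT certified by the union bound.


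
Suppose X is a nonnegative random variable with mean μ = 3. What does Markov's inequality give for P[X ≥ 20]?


μ = E[X] = 3, a = 20.
Markov: P[X ≥ 20] ≤ μ/a = (3)/20 = 3/20.
Numerically: ≈ 0.15000.
(Since a = 20 > μ = 3.00000, the bound 3/20 is < 1 and informative.)

P[X ≥ 20] ≤ 3/20 ≈ 0.15000.


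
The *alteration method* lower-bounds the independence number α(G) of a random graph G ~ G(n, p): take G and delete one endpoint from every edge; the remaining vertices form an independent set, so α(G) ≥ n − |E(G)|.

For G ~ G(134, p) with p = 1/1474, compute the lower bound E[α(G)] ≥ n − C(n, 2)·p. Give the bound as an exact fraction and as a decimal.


E[|E(G)|] = C(134, 2)·p = 8911 · (1/1474) = 133/22.
E[α(G)] ≥ n − E[|E(G)|] = 134 − 133/22 = 2815/22.
Numerically: ≈ 127.95455.
(This is only a lower bound; the true E[α(G)] may be larger.)

E[α(G)] ≥ 2815/22 ≈ 127.95455.


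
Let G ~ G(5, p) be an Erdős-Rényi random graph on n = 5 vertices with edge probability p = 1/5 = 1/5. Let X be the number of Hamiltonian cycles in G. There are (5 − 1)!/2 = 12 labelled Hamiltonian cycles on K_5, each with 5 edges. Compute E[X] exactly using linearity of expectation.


K_5 has (5 − 1)!/2 = 12 labelled Hamiltonian cycles.
For each such Hamiltonian cycle H, let X_H = 1 if all 5 edges of H are present in G. Then P[X_H = 1] = p^{5} = (1/5)^{5} = 1/3125.
By linearity: E[X] = Σ_H E[X_H] = 12 · p^{5} = 12 · 1/3125 = 12/3125.
Numerically: E[X] ≈ 0.00384.

E[X] = 12 · (1/5)^{5} = 12/3125 ≈ 0.00384.


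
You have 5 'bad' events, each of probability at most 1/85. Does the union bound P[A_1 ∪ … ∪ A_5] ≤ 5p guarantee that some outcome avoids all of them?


Union bound: P[∪_{i=1}^{5} A_i] ≤ Σ_i P[A_i] ≤ 5·p = 5·(1/85) = 1/17.
Numerically: 1/17 ≈ 0.0588235.
Is 1/17 < 1? YES.
Since P[∪ A_i] ≤ 1/17 < 1, the complement has P[∩ A_i^c] ≥ 1 − 1/17 = 16/17 > 0, so some outcome avoids every A_i.

5·p = 1/17 ≈ 0.0588235; existence CERTIFIED by the union bound.


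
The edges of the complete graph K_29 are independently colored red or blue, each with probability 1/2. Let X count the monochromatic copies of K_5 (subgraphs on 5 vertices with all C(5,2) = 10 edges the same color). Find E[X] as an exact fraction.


Let X = Σ_S X_S over the C(29, 5) = 118755 subsets S of size 5, where X_S = 1 if the K_5 on S is monochromatic.
For a fixed S, the K_5 on S has C(5, 2) = 10 edges. P[all 10 edges red] = (1/2)^10, and likewise for blue, so P[monochromatic] = 2·(1/2)^10 = 2^{1 − 10} = 1/512.
By linearity of expectation: E[X] = C(29, 5) · 2^{1 − 10} = 118755 · 1/512 = 118755/512.
Numerically: E[X] ≈ 231.943.

E[X] = C(29,5)·2^(1−C(5,2)) = 118755/512 ≈ 231.943.


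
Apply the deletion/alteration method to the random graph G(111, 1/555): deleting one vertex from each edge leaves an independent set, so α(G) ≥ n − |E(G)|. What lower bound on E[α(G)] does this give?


E[|E(G)|] = C(111, 2)·p = 6105 · (1/555) = 11.
E[α(G)] ≥ n − E[|E(G)|] = 111 − 11 = 100.
Numerically: ≈ 100.0000.
(This is only a lower bound; the true E[α(G)] may be larger.)

E[α(G)] ≥ 100 ≈ 100.0000.


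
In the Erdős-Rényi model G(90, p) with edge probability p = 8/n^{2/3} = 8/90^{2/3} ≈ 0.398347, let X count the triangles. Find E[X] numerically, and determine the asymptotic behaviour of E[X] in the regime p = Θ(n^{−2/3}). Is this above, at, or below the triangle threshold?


Number of potential triangles: C(90, 3) = 117480.
Each occurs with probability p³ ≈ (0.398347)³ ≈ 6.32098765e-02.
By linearity: E[X] = C(90, 3)·p³ ≈ 117480 · 6.32098765e-02 ≈ 7425.896296.
Since α = 2/3 < 1, p = c/n^{2/3} ≫ 1/n is above the triangle threshold p ~ 1/n. Asymptotically E[X] ~ (c³/6)·n^{3(1−α)} = (8³/6)·n^{1} → ∞; triangles are abundant w.h.p.

E[X] ≈ 7425.896296; in regime p = Θ(1/n^{2/3}) E[X] diverges (above the triangle threshold p ~ 1/n).


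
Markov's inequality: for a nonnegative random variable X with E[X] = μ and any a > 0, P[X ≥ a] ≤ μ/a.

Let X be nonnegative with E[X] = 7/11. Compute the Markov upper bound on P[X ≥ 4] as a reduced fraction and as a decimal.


μ = E[X] = 7/11, a = 4.
Markov: P[X ≥ 4] ≤ μ/a = (7/11)/4 = 7/44.
Numerically: ≈ 0.1591.
(Since a = 4 > μ = 0.6364, the bound 7/44 is < 1 and informative.)

P[X ≥ 4] ≤ 7/44 ≈ 0.1591.


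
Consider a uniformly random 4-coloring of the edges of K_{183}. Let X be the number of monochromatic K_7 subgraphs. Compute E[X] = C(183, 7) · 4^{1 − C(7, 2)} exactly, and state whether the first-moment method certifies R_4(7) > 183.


E[X] = C(183, 7) · 4^{1 − 21} = 1214197462413 · 4^{−20} = 1214197462413/1099511627776.
As a reduced fraction: E[X] = 1214197462413/1099511627776 ≈ 1.104.
Is E[X] < 1? NO.
Since E[X] ≥ 1, the first-moment bound is inconclusive at n = 183; it does NOT by itself certify R_4(7) > 183.

E[X] = 1214197462413/1099511627776 ≈ 1.104; E[X] ≥ 1; first-moment method inconclusive here.


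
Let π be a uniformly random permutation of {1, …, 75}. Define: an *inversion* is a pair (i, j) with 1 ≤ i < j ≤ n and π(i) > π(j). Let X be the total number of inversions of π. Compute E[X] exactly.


Write X = Σ X_I over the C(75, 2) = 2775 pairs i < j, with X_I the indicator of one inversion.
There are 2775 indicators.
For each fixed pair i < j, the values π(i) and π(j) are two distinct elements of {1, …, 75} in uniformly random order; by symmetry P[π(i) > π(j)] = 1/2.
By linearity: E[X] = 2775 · (1/2) = C(75, 2) · (1/2) = 2775/2 = 2775/2 ≈ 1387.500.

E[X] = 2775/2 = 1387.500.


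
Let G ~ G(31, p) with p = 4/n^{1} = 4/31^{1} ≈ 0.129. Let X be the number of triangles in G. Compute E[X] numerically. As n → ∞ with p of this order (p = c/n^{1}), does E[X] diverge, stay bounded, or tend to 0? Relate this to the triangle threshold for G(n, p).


Number of potential triangles: C(31, 3) = 4495.
Each occurs with probability p³ ≈ (0.129)³ ≈ 2.148300e-03.
By linearity: E[X] = C(31, 3)·p³ ≈ 4495 · 2.148300e-03 ≈ 9.6566.
Here α = 1, so p = 4/n is exactly at the triangle threshold p ~ 1/n. Asymptotically E[X] → c³/6 = 4³/6 = 32/3 ≈ 10.6667, a bounded constant. In this regime the triangle count is asymptotically Poisson(c³/6).

E[X] ≈ 9.6566; in regime p = Θ(1/n^{1}) E[X] stays bounded (at the triangle threshold p ~ 1/n).
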